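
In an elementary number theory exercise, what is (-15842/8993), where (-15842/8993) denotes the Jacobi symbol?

Pull out -1: (-15842/8993) = (-1/8993)·(15842/8993). Since 8993 ≡ 1 (mod 4), (-1/8993) = +1. Now have (15842/8993).
Reduce the numerator: 15842 ≡ 6849 (mod 8993), so (15842/8993) = (6849/8993).
6849 ≡ 1 (mod 4), so quadratic reciprocity gives (6849/8993) = (8993/6849). Reduce: 8993 ≡ 2144 (mod 6849). Now have (2144/6849).
Factor out 2: 2144 = 2^5·67. Since 6849 ≡ 1 (mod 8), (2/6849) = +1, and (2/6849)^5 = +1. Now have (67/6849).
6849 ≡ 1 (mod 4), so quadratic reciprocity gives (67/6849) = (6849/67). Reduce: 6849 ≡ 15 (mod 67). Now have (15/67).
Both 15 ≡ 3 and 67 ≡ 3 (mod 4), so reciprocity gives (15/67) = -(67/15). Reduce: 67 ≡ 7 (mod 15). Now have -(7/15).
Both 7 ≡ 3 and 15 ≡ 3 (mod 4), so reciprocity gives (7/15) = -(15/7). Reduce: 15 ≡ 1 (mod 7). Now have (1/7).
(1/7) = 1. Collecting the sign factors: 1.

1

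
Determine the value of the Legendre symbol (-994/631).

(-994/631)
  = -(994/631)    [631 ≡ 3 mod 4 ⇒ (-1/631) = -1]
  = -(363/631)    [994 ≡ 363 mod 631]
  = (631/363)    [QR: both ≡ 3 mod 4, sign flips]
  = (268/363)    [631 ≡ 268 mod 363]
  = (67/363)    [363 ≡ 3 mod 8 ⇒ (2/363)^2 = +1]
  = -(363/67)    [QR: both ≡ 3 mod 4, sign flips]
  = -(28/67)    [363 ≡ 28 mod 67]
  = -(7/67)    [67 ≡ 3 mod 8 ⇒ (2/67)^2 = +1]
  = (67/7)    [QR: both ≡ 3 mod 4, sign flips]
  = (4/7)    [67 ≡ 4 mod 7]
  = (1/7)    [7 ≡ 7 mod 8 ⇒ (2/7)^2 = +1]
  = 1    [(1/7) = 1]

1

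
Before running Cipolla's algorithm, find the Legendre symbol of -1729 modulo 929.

(-1729/929)
  = (1729/929)    [929 ≡ 1 mod 4 ⇒ (-1/929) = +1]
  = (800/929)    [1729 ≡ 800 mod 929]
  = (25/929)    [929 ≡ 1 mod 8 ⇒ (2/929)^5 = +1]
  = (929/25)    [QR: 25 ≡ 1 mod 4, sign kept]
  = (4/25)    [929 ≡ 4 mod 25]
  = (1/25)    [25 ≡ 1 mod 8 ⇒ (2/25)^2 = +1]
  = 1    [(1/25) = 1]

1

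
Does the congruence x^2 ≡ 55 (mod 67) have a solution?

Both 55 ≡ 3 and 67 ≡ 3 (mod 4), so reciprocity gives (55|67) = -(67|55). Reduce: 67 ≡ 12 (mod 55). Now have -(12|55).
Factor out 2: 12 = 2^2·3. Since 55 ≡ 7 (mod 8), (2|55) = +1, and (2|55)^2 = +1. Now have -(3|55).
Both 3 ≡ 3 and 55 ≡ 3 (mod 4), so reciprocity gives (3|55) = -(55|3). Reduce: 55 ≡ 1 (mod 3). Now have (1|3).
(1|3) = 1. Collecting the sign factors: 1.
(55|67) = 1, and 67 is prime, so 55 is a quadratic residue mod 67.

yes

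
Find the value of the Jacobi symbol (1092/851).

(1092/851)
  = (241/851)    [1092 ≡ 241 mod 851]
  = (851/241)    [QR: 241 ≡ 1 mod 4, sign kept]
  = (128/241)    [851 ≡ 128 mod 241]
  = (1/241)    [241 ≡ 1 mod 8 ⇒ (2/241)^7 = +1]
  = 1    [(1/241) = 1]

1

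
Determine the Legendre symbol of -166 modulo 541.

1

(-166/541)
  = (166/541)    [541 ≡ 1 mod 4 ⇒ (-1/541) = +1]
  = -(83/541)    [541 ≡ 5 mod 8 ⇒ (2/541) = -1]
  = -(541/83)    [QR: 541 ≡ 1 mod 4, sign kept]
  = -(43/83)    [541 ≡ 43 mod 83]
  = (83/43)    [QR: both ≡ 3 mod 4, sign flips]
  = (40/43)    [83 ≡ 40 mod 43]
  = -(5/43)    [43 ≡ 3 mod 8 ⇒ (2/43)^3 = -1]
  = -(43/5)    [QR: 5 ≡ 1 mod 4, sign kept]
  = -(3/5)    [43 ≡ 3 mod 5]
  = -(5/3)    [QR: 5 ≡ 1 mod 4, sign kept]
  = -(2/3)    [5 ≡ 2 mod 3]
  = (1/3)    [3 ≡ 3 mod 8 ⇒ (2/3) = -1]
  = 1    [(1/3) = 1]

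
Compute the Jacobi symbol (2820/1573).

1

Reduce the numerator: 2820 ≡ 1247 (mod 1573), so (2820/1573) = (1247/1573).
1573 ≡ 1 (mod 4), so quadratic reciprocity gives (1247/1573) = (1573/1247). Reduce: 1573 ≡ 326 (mod 1247). Now have (326/1247).
Factor out 2: 326 = 2·163. Since 1247 ≡ 7 (mod 8), (2/1247) = +1. Now have (163/1247).
Both 163 ≡ 3 and 1247 ≡ 3 (mod 4), so reciprocity gives (163/1247) = -(1247/163). Reduce: 1247 ≡ 106 (mod 163). Now have -(106/163).
Factor out 2: 106 = 2·53. Since 163 ≡ 3 (mod 8), (2/163) = -1. Now have (53/163).
53 ≡ 1 (mod 4), so quadratic reciprocity gives (53/163) = (163/53). Reduce: 163 ≡ 4 (mod 53). Now have (4/53).
Factor out 2: 4 = 2^2. Since 53 ≡ 5 (mod 8), (2/53) = -1, and (2/53)^2 = +1. Now have (1/53).
(1/53) = 1. Collecting the sign factors: 1.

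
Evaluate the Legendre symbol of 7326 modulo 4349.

1

Reduce the numerator: 7326 ≡ 2977 (mod 4349), so (7326/4349) = (2977/4349).
2977 ≡ 1 (mod 4), so quadratic reciprocity gives (2977/4349) = (4349/2977). Reduce: 4349 ≡ 1372 (mod 2977). Now have (1372/2977).
Factor out 2: 1372 = 2^2·343. Since 2977 ≡ 1 (mod 8), (2/2977) = +1, and (2/2977)^2 = +1. Now have (343/2977).
2977 ≡ 1 (mod 4), so quadratic reciprocity gives (343/2977) = (2977/343). Reduce: 2977 ≡ 233 (mod 343). Now have (233/343).
233 ≡ 1 (mod 4), so quadratic reciprocity gives (233/343) = (343/233). Reduce: 343 ≡ 110 (mod 233). Now have (110/233).
Factor out 2: 110 = 2·55. Since 233 ≡ 1 (mod 8), (2/233) = +1. Now have (55/233).
233 ≡ 1 (mod 4), so quadratic reciprocity gives (55/233) = (233/55). Reduce: 233 ≡ 13 (mod 55). Now have (13/55).
13 ≡ 1 (mod 4), so quadratic reciprocity gives (13/55) = (55/13). Reduce: 55 ≡ 3 (mod 13). Now have (3/13).
13 ≡ 1 (mod 4), so quadratic reciprocity gives (3/13) = (13/3). Reduce: 13 ≡ 1 (mod 3). Now have (1/3).
(1/3) = 1. Collecting the sign factors: 1.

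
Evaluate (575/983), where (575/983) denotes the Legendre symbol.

Both 575 ≡ 3 and 983 ≡ 3 (mod 4), so reciprocity gives (575/983) = -(983/575). Reduce: 983 ≡ 408 (mod 575). Now have -(408/575).
Factor out 2: 408 = 2^3·51. Since 575 ≡ 7 (mod 8), (2/575) = +1, and (2/575)^3 = +1. Now have -(51/575).
Both 51 ≡ 3 and 575 ≡ 3 (mod 4), so reciprocity gives (51/575) = -(575/51). Reduce: 575 ≡ 14 (mod 51). Now have (14/51).
Factor out 2: 14 = 2·7. Since 51 ≡ 3 (mod 8), (2/51) = -1. Now have -(7/51).
Both 7 ≡ 3 and 51 ≡ 3 (mod 4), so reciprocity gives (7/51) = -(51/7). Reduce: 51 ≡ 2 (mod 7). Now have (2/7).
Factor out 2: 2 = 2. Since 7 ≡ 7 (mod 8), (2/7) = +1. Now have (1/7).
(1/7) = 1. Collecting the sign factors: 1.

1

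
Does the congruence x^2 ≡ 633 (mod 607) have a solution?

yes

Reduce the numerator: 633 ≡ 26 (mod 607), so (633/607) = (26/607).
Factor out 2: 26 = 2·13. Since 607 ≡ 7 (mod 8), (2/607) = +1. Now have (13/607).
13 ≡ 1 (mod 4), so quadratic reciprocity gives (13/607) = (607/13). Reduce: 607 ≡ 9 (mod 13). Now have (9/13).
9 ≡ 1 (mod 4), so quadratic reciprocity gives (9/13) = (13/9). Reduce: 13 ≡ 4 (mod 9). Now have (4/9).
Factor out 2: 4 = 2^2. Since 9 ≡ 1 (mod 8), (2/9) = +1, and (2/9)^2 = +1. Now have (1/9).
(1/9) = 1. Collecting the sign factors: 1.
(633/607) = 1, and 607 is prime, so 633 is a quadratic residue mod 607.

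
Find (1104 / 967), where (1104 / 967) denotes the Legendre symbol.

(1104 / 967)
  = (137 / 967)    [1104 ≡ 137 mod 967]
  = (967 / 137)    [QR: 137 ≡ 1 mod 4, sign kept]
  = (8 / 137)    [967 ≡ 8 mod 137]
  = (1 / 137)    [137 ≡ 1 mod 8 ⇒ (2 / 137)^3 = +1]
  = 1    [(1 / 137) = 1]

1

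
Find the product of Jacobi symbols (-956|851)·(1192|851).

1

By multiplicativity, (-956·1192|851) = (-956|851)·(1192|851).
First factor (-956|851):
Pull out -1: (-956|851) = (-1|851)·(956|851). Since 851 ≡ 3 (mod 4), (-1|851) = -1. Now have -(956|851).
Reduce the numerator: 956 ≡ 105 (mod 851), so (956|851) = (105|851).
105 ≡ 1 (mod 4), so quadratic reciprocity gives (105|851) = (851|105). Reduce: 851 ≡ 11 (mod 105). Now have -(11|105).
105 ≡ 1 (mod 4), so quadratic reciprocity gives (11|105) = (105|11). Reduce: 105 ≡ 6 (mod 11). Now have -(6|11).
Factor out 2: 6 = 2·3. Since 11 ≡ 3 (mod 8), (2|11) = -1. Now have (3|11).
Both 3 ≡ 3 and 11 ≡ 3 (mod 4), so reciprocity gives (3|11) = -(11|3). Reduce: 11 ≡ 2 (mod 3). Now have -(2|3).
Factor out 2: 2 = 2. Since 3 ≡ 3 (mod 8), (2|3) = -1. Now have (1|3).
(1|3) = 1. Collecting the sign factors: 1.
Second factor (1192|851):
Reduce the numerator: 1192 ≡ 341 (mod 851), so (1192|851) = (341|851).
341 ≡ 1 (mod 4), so quadratic reciprocity gives (341|851) = (851|341). Reduce: 851 ≡ 169 (mod 341). Now have (169|341).
169 ≡ 1 (mod 4), so quadratic reciprocity gives (169|341) = (341|169). Reduce: 341 ≡ 3 (mod 169). Now have (3|169).
169 ≡ 1 (mod 4), so quadratic reciprocity gives (3|169) = (169|3). Reduce: 169 ≡ 1 (mod 3). Now have (1|3).
(1|3) = 1. Collecting the sign factors: 1.
Product: (1)·(1) = 1.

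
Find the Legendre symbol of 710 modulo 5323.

1

(710/5323)
  = -(355/5323)    [5323 ≡ 3 mod 8 ⇒ (2/5323) = -1]
  = (5323/355)    [QR: both ≡ 3 mod 4, sign flips]
  = (353/355)    [5323 ≡ 353 mod 355]
  = (355/353)    [QR: 353 ≡ 1 mod 4, sign kept]
  = (2/353)    [355 ≡ 2 mod 353]
  = (1/353)    [353 ≡ 1 mod 8 ⇒ (2/353) = +1]
  = 1    [(1/353) = 1]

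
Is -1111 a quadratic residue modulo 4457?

no

Reduce the numerator: -1111 ≡ 3346 (mod 4457), so (-1111/4457) = (3346/4457).
Factor out 2: 3346 = 2·1673. Since 4457 ≡ 1 (mod 8), (2/4457) = +1. Now have (1673/4457).
1673 ≡ 1 (mod 4), so quadratic reciprocity gives (1673/4457) = (4457/1673). Reduce: 4457 ≡ 1111 (mod 1673). Now have (1111/1673).
1673 ≡ 1 (mod 4), so quadratic reciprocity gives (1111/1673) = (1673/1111). Reduce: 1673 ≡ 562 (mod 1111). Now have (562/1111).
Factor out 2: 562 = 2·281. Since 1111 ≡ 7 (mod 8), (2/1111) = +1. Now have (281/1111).
281 ≡ 1 (mod 4), so quadratic reciprocity gives (281/1111) = (1111/281). Reduce: 1111 ≡ 268 (mod 281). Now have (268/281).
Factor out 2: 268 = 2^2·67. Since 281 ≡ 1 (mod 8), (2/281) = +1, and (2/281)^2 = +1. Now have (67/281).
281 ≡ 1 (mod 4), so quadratic reciprocity gives (67/281) = (281/67). Reduce: 281 ≡ 13 (mod 67). Now have (13/67).
13 ≡ 1 (mod 4), so quadratic reciprocity gives (13/67) = (67/13). Reduce: 67 ≡ 2 (mod 13). Now have (2/13).
Factor out 2: 2 = 2. Since 13 ≡ 5 (mod 8), (2/13) = -1. Now have -(1/13).
(1/13) = 1. Collecting the sign factors: -1.
(-1111/4457) = -1, and 4457 is prime, so -1111 is not a quadratic residue mod 4457.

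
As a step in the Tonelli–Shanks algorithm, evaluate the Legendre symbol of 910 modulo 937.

Factor out 2: 910 = 2·455. Since 937 ≡ 1 (mod 8), (2|937) = +1. Now have (455|937).
937 ≡ 1 (mod 4), so quadratic reciprocity gives (455|937) = (937|455). Reduce: 937 ≡ 27 (mod 455). Now have (27|455).
Both 27 ≡ 3 and 455 ≡ 3 (mod 4), so reciprocity gives (27|455) = -(455|27). Reduce: 455 ≡ 23 (mod 27). Now have -(23|27).
Both 23 ≡ 3 and 27 ≡ 3 (mod 4), so reciprocity gives (23|27) = -(27|23). Reduce: 27 ≡ 4 (mod 23). Now have (4|23).
Factor out 2: 4 = 2^2. Since 23 ≡ 7 (mod 8), (2|23) = +1, and (2|23)^2 = +1. Now have (1|23).
(1|23) = 1. Collecting the sign factors: 1.

1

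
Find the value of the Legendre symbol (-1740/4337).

1

Reduce the numerator: -1740 ≡ 2597 (mod 4337), so (-1740/4337) = (2597/4337).
2597 ≡ 1 (mod 4), so quadratic reciprocity gives (2597/4337) = (4337/2597). Reduce: 4337 ≡ 1740 (mod 2597). Now have (1740/2597).
Factor out 2: 1740 = 2^2·435. Since 2597 ≡ 5 (mod 8), (2/2597) = -1, and (2/2597)^2 = +1. Now have (435/2597).
2597 ≡ 1 (mod 4), so quadratic reciprocity gives (435/2597) = (2597/435). Reduce: 2597 ≡ 422 (mod 435). Now have (422/435).
Factor out 2: 422 = 2·211. Since 435 ≡ 3 (mod 8), (2/435) = -1. Now have -(211/435).
Both 211 ≡ 3 and 435 ≡ 3 (mod 4), so reciprocity gives (211/435) = -(435/211). Reduce: 435 ≡ 13 (mod 211). Now have (13/211).
13 ≡ 1 (mod 4), so quadratic reciprocity gives (13/211) = (211/13). Reduce: 211 ≡ 3 (mod 13). Now have (3/13).
13 ≡ 1 (mod 4), so quadratic reciprocity gives (3/13) = (13/3). Reduce: 13 ≡ 1 (mod 3). Now have (1/3).
(1/3) = 1. Collecting the sign factors: 1.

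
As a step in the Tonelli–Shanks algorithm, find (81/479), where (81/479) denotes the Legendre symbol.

81 ≡ 1 (mod 4), so quadratic reciprocity gives (81/479) = (479/81). Reduce: 479 ≡ 74 (mod 81). Now have (74/81).
Factor out 2: 74 = 2·37. Since 81 ≡ 1 (mod 8), (2/81) = +1. Now have (37/81).
37 ≡ 1 (mod 4), so quadratic reciprocity gives (37/81) = (81/37). Reduce: 81 ≡ 7 (mod 37). Now have (7/37).
37 ≡ 1 (mod 4), so quadratic reciprocity gives (7/37) = (37/7). Reduce: 37 ≡ 2 (mod 7). Now have (2/7).
Factor out 2: 2 = 2. Since 7 ≡ 7 (mod 8), (2/7) = +1. Now have (1/7).
(1/7) = 1. Collecting the sign factors: 1.

1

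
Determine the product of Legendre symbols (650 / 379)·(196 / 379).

1

By multiplicativity, (650·196 / 379) = (650 / 379)·(196 / 379).
First factor (650 / 379):
Reduce the numerator: 650 ≡ 271 (mod 379), so (650 / 379) = (271 / 379).
Both 271 ≡ 3 and 379 ≡ 3 (mod 4), so reciprocity gives (271 / 379) = -(379 / 271). Reduce: 379 ≡ 108 (mod 271). Now have -(108 / 271).
Factor out 2: 108 = 2^2·27. Since 271 ≡ 7 (mod 8), (2 / 271) = +1, and (2 / 271)^2 = +1. Now have -(27 / 271).
Both 27 ≡ 3 and 271 ≡ 3 (mod 4), so reciprocity gives (27 / 271) = -(271 / 27). Reduce: 271 ≡ 1 (mod 27). Now have (1 / 27).
(1 / 27) = 1. Collecting the sign factors: 1.
Second factor (196 / 379):
Factor out 2: 196 = 2^2·49. Since 379 ≡ 3 (mod 8), (2 / 379) = -1, and (2 / 379)^2 = +1. Now have (49 / 379).
49 ≡ 1 (mod 4), so quadratic reciprocity gives (49 / 379) = (379 / 49). Reduce: 379 ≡ 36 (mod 49). Now have (36 / 49).
Factor out 2: 36 = 2^2·9. Since 49 ≡ 1 (mod 8), (2 / 49) = +1, and (2 / 49)^2 = +1. Now have (9 / 49).
9 ≡ 1 (mod 4), so quadratic reciprocity gives (9 / 49) = (49 / 9). Reduce: 49 ≡ 4 (mod 9). Now have (4 / 9).
Factor out 2: 4 = 2^2. Since 9 ≡ 1 (mod 8), (2 / 9) = +1, and (2 / 9)^2 = +1. Now have (1 / 9).
(1 / 9) = 1. Collecting the sign factors: 1.
Product: (1)·(1) = 1.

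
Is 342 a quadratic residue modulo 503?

no

(342/503)
  = (171/503)    [503 ≡ 7 mod 8 ⇒ (2/503) = +1]
  = -(503/171)    [QR: both ≡ 3 mod 4, sign flips]
  = -(161/171)    [503 ≡ 161 mod 171]
  = -(171/161)    [QR: 161 ≡ 1 mod 4, sign kept]
  = -(10/161)    [171 ≡ 10 mod 161]
  = -(5/161)    [161 ≡ 1 mod 8 ⇒ (2/161) = +1]
  = -(161/5)    [QR: 5 ≡ 1 mod 4, sign kept]
  = -(1/5)    [161 ≡ 1 mod 5]
  = -1    [(1/5) = 1]
(342/503) = -1, and 503 is prime, so 342 is not a quadratic residue mod 503.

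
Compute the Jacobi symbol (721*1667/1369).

1

By multiplicativity, (721·1667/1369) = (721/1369)·(1667/1369).
First factor (721/1369):
721 ≡ 1 (mod 4), so quadratic reciprocity gives (721/1369) = (1369/721). Reduce: 1369 ≡ 648 (mod 721). Now have (648/721).
Factor out 2: 648 = 2^3·81. Since 721 ≡ 1 (mod 8), (2/721) = +1, and (2/721)^3 = +1. Now have (81/721).
81 ≡ 1 (mod 4), so quadratic reciprocity gives (81/721) = (721/81). Reduce: 721 ≡ 73 (mod 81). Now have (73/81).
73 ≡ 1 (mod 4), so quadratic reciprocity gives (73/81) = (81/73). Reduce: 81 ≡ 8 (mod 73). Now have (8/73).
Factor out 2: 8 = 2^3. Since 73 ≡ 1 (mod 8), (2/73) = +1, and (2/73)^3 = +1. Now have (1/73).
(1/73) = 1. Collecting the sign factors: 1.
Second factor (1667/1369):
Reduce the numerator: 1667 ≡ 298 (mod 1369), so (1667/1369) = (298/1369).
Factor out 2: 298 = 2·149. Since 1369 ≡ 1 (mod 8), (2/1369) = +1. Now have (149/1369).
149 ≡ 1 (mod 4), so quadratic reciprocity gives (149/1369) = (1369/149). Reduce: 1369 ≡ 28 (mod 149). Now have (28/149).
Factor out 2: 28 = 2^2·7. Since 149 ≡ 5 (mod 8), (2/149) = -1, and (2/149)^2 = +1. Now have (7/149).
149 ≡ 1 (mod 4), so quadratic reciprocity gives (7/149) = (149/7). Reduce: 149 ≡ 2 (mod 7). Now have (2/7).
Factor out 2: 2 = 2. Since 7 ≡ 7 (mod 8), (2/7) = +1. Now have (1/7).
(1/7) = 1. Collecting the sign factors: 1.
Product: (1)·(1) = 1.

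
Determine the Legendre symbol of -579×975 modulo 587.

1

By multiplicativity, (-579·975/587) = (-579/587)·(975/587).
First factor (-579/587):
(-579/587)
  = (8/587)    [-579 ≡ 8 mod 587]
  = -(1/587)    [587 ≡ 3 mod 8 ⇒ (2/587)^3 = -1]
  = -1    [(1/587) = 1]
Second factor (975/587):
(975/587)
  = (388/587)    [975 ≡ 388 mod 587]
  = (97/587)    [587 ≡ 3 mod 8 ⇒ (2/587)^2 = +1]
  = (587/97)    [QR: 97 ≡ 1 mod 4, sign kept]
  = (5/97)    [587 ≡ 5 mod 97]
  = (97/5)    [QR: 5 ≡ 1 mod 4, sign kept]
  = (2/5)    [97 ≡ 2 mod 5]
  = -(1/5)    [5 ≡ 5 mod 8 ⇒ (2/5) = -1]
  = -1    [(1/5) = 1]
Product: (-1)·(-1) = 1.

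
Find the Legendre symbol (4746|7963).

Factor out 2: 4746 = 2·2373. Since 7963 ≡ 3 (mod 8), (2|7963) = -1. Now have -(2373|7963).
2373 ≡ 1 (mod 4), so quadratic reciprocity gives (2373|7963) = (7963|2373). Reduce: 7963 ≡ 844 (mod 2373). Now have -(844|2373).
Factor out 2: 844 = 2^2·211. Since 2373 ≡ 5 (mod 8), (2|2373) = -1, and (2|2373)^2 = +1. Now have -(211|2373).
2373 ≡ 1 (mod 4), so quadratic reciprocity gives (211|2373) = (2373|211). Reduce: 2373 ≡ 52 (mod 211). Now have -(52|211).
Factor out 2: 52 = 2^2·13. Since 211 ≡ 3 (mod 8), (2|211) = -1, and (2|211)^2 = +1. Now have -(13|211).
13 ≡ 1 (mod 4), so quadratic reciprocity gives (13|211) = (211|13). Reduce: 211 ≡ 3 (mod 13). Now have -(3|13).
13 ≡ 1 (mod 4), so quadratic reciprocity gives (3|13) = (13|3). Reduce: 13 ≡ 1 (mod 3). Now have -(1|3).
(1|3) = 1. Collecting the sign factors: -1.

-1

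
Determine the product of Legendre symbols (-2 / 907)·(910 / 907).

-1

By multiplicativity, (-2·910 / 907) = (-2 / 907)·(910 / 907).
First factor (-2 / 907):
Reduce the numerator: -2 ≡ 905 (mod 907), so (-2 / 907) = (905 / 907).
905 ≡ 1 (mod 4), so quadratic reciprocity gives (905 / 907) = (907 / 905). Reduce: 907 ≡ 2 (mod 905). Now have (2 / 905).
Factor out 2: 2 = 2. Since 905 ≡ 1 (mod 8), (2 / 905) = +1. Now have (1 / 905).
(1 / 905) = 1. Collecting the sign factors: 1.
Second factor (910 / 907):
Reduce the numerator: 910 ≡ 3 (mod 907), so (910 / 907) = (3 / 907).
Both 3 ≡ 3 and 907 ≡ 3 (mod 4), so reciprocity gives (3 / 907) = -(907 / 3). Reduce: 907 ≡ 1 (mod 3). Now have -(1 / 3).
(1 / 3) = 1. Collecting the sign factors: -1.
Product: (1)·(-1) = -1.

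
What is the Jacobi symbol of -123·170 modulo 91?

1

By multiplicativity, (-123·170/91) = (-123/91)·(170/91).
First factor (-123/91):
(-123/91)
  = (59/91)    [-123 ≡ 59 mod 91]
  = -(91/59)    [QR: both ≡ 3 mod 4, sign flips]
  = -(32/59)    [91 ≡ 32 mod 59]
  = (1/59)    [59 ≡ 3 mod 8 ⇒ (2/59)^5 = -1]
  = 1    [(1/59) = 1]
Second factor (170/91):
(170/91)
  = (79/91)    [170 ≡ 79 mod 91]
  = -(91/79)    [QR: both ≡ 3 mod 4, sign flips]
  = -(12/79)    [91 ≡ 12 mod 79]
  = -(3/79)    [79 ≡ 7 mod 8 ⇒ (2/79)^2 = +1]
  = (79/3)    [QR: both ≡ 3 mod 4, sign flips]
  = (1/3)    [79 ≡ 1 mod 3]
  = 1    [(1/3) = 1]
Product: (1)·(1) = 1.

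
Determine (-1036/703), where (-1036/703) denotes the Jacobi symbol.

(-1036/703)
  = -(1036/703)    [703 ≡ 3 mod 4 ⇒ (-1/703) = -1]
  = -(333/703)    [1036 ≡ 333 mod 703]
  = -(703/333)    [QR: 333 ≡ 1 mod 4, sign kept]
  = -(37/333)    [703 ≡ 37 mod 333]
  = -(333/37)    [QR: 37 ≡ 1 mod 4, sign kept]
  = -(0/37)    [333 ≡ 0 mod 37]
  = 0    [numerator 0, gcd > 1]

0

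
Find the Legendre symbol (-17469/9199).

Reduce the numerator: -17469 ≡ 929 (mod 9199), so (-17469/9199) = (929/9199).
929 ≡ 1 (mod 4), so quadratic reciprocity gives (929/9199) = (9199/929). Reduce: 9199 ≡ 838 (mod 929). Now have (838/929).
Factor out 2: 838 = 2·419. Since 929 ≡ 1 (mod 8), (2/929) = +1. Now have (419/929).
929 ≡ 1 (mod 4), so quadratic reciprocity gives (419/929) = (929/419). Reduce: 929 ≡ 91 (mod 419). Now have (91/419).
Both 91 ≡ 3 and 419 ≡ 3 (mod 4), so reciprocity gives (91/419) = -(419/91). Reduce: 419 ≡ 55 (mod 91). Now have -(55/91).
Both 55 ≡ 3 and 91 ≡ 3 (mod 4), so reciprocity gives (55/91) = -(91/55). Reduce: 91 ≡ 36 (mod 55). Now have (36/55).
Factor out 2: 36 = 2^2·9. Since 55 ≡ 7 (mod 8), (2/55) = +1, and (2/55)^2 = +1. Now have (9/55).
9 ≡ 1 (mod 4), so quadratic reciprocity gives (9/55) = (55/9). Reduce: 55 ≡ 1 (mod 9). Now have (1/9).
(1/9) = 1. Collecting the sign factors: 1.

1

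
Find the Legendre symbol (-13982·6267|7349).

1

By multiplicativity, (-13982·6267|7349) = (-13982|7349)·(6267|7349).
First factor (-13982|7349):
Pull out -1: (-13982|7349) = (-1|7349)·(13982|7349). Since 7349 ≡ 1 (mod 4), (-1|7349) = +1. Now have (13982|7349).
Reduce the numerator: 13982 ≡ 6633 (mod 7349), so (13982|7349) = (6633|7349).
6633 ≡ 1 (mod 4), so quadratic reciprocity gives (6633|7349) = (7349|6633). Reduce: 7349 ≡ 716 (mod 6633). Now have (716|6633).
Factor out 2: 716 = 2^2·179. Since 6633 ≡ 1 (mod 8), (2|6633) = +1, and (2|6633)^2 = +1. Now have (179|6633).
6633 ≡ 1 (mod 4), so quadratic reciprocity gives (179|6633) = (6633|179). Reduce: 6633 ≡ 10 (mod 179). Now have (10|179).
Factor out 2: 10 = 2·5. Since 179 ≡ 3 (mod 8), (2|179) = -1. Now have -(5|179).
5 ≡ 1 (mod 4), so quadratic reciprocity gives (5|179) = (179|5). Reduce: 179 ≡ 4 (mod 5). Now have -(4|5).
Factor out 2: 4 = 2^2. Since 5 ≡ 5 (mod 8), (2|5) = -1, and (2|5)^2 = +1. Now have -(1|5).
(1|5) = 1. Collecting the sign factors: -1.
Second factor (6267|7349):
7349 ≡ 1 (mod 4), so quadratic reciprocity gives (6267|7349) = (7349|6267). Reduce: 7349 ≡ 1082 (mod 6267). Now have (1082|6267).
Factor out 2: 1082 = 2·541. Since 6267 ≡ 3 (mod 8), (2|6267) = -1. Now have -(541|6267).
541 ≡ 1 (mod 4), so quadratic reciprocity gives (541|6267) = (6267|541). Reduce: 6267 ≡ 316 (mod 541). Now have -(316|541).
Factor out 2: 316 = 2^2·79. Since 541 ≡ 5 (mod 8), (2|541) = -1, and (2|541)^2 = +1. Now have -(79|541).
541 ≡ 1 (mod 4), so quadratic reciprocity gives (79|541) = (541|79). Reduce: 541 ≡ 67 (mod 79). Now have -(67|79).
Both 67 ≡ 3 and 79 ≡ 3 (mod 4), so reciprocity gives (67|79) = -(79|67). Reduce: 79 ≡ 12 (mod 67). Now have (12|67).
Factor out 2: 12 = 2^2·3. Since 67 ≡ 3 (mod 8), (2|67) = -1, and (2|67)^2 = +1. Now have (3|67).
Both 3 ≡ 3 and 67 ≡ 3 (mod 4), so reciprocity gives (3|67) = -(67|3). Reduce: 67 ≡ 1 (mod 3). Now have -(1|3).
(1|3) = 1. Collecting the sign factors: -1.
Product: (-1)·(-1) = 1.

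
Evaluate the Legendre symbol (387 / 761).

761 ≡ 1 (mod 4), so quadratic reciprocity gives (387 / 761) = (761 / 387). Reduce: 761 ≡ 374 (mod 387). Now have (374 / 387).
Factor out 2: 374 = 2·187. Since 387 ≡ 3 (mod 8), (2 / 387) = -1. Now have -(187 / 387).
Both 187 ≡ 3 and 387 ≡ 3 (mod 4), so reciprocity gives (187 / 387) = -(387 / 187). Reduce: 387 ≡ 13 (mod 187). Now have (13 / 187).
13 ≡ 1 (mod 4), so quadratic reciprocity gives (13 / 187) = (187 / 13). Reduce: 187 ≡ 5 (mod 13). Now have (5 / 13).
5 ≡ 1 (mod 4), so quadratic reciprocity gives (5 / 13) = (13 / 5). Reduce: 13 ≡ 3 (mod 5). Now have (3 / 5).
5 ≡ 1 (mod 4), so quadratic reciprocity gives (3 / 5) = (5 / 3). Reduce: 5 ≡ 2 (mod 3). Now have (2 / 3).
Factor out 2: 2 = 2. Since 3 ≡ 3 (mod 8), (2 / 3) = -1. Now have -(1 / 3).
(1 / 3) = 1. Collecting the sign factors: -1.

-1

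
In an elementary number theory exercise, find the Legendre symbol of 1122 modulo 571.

Reduce the numerator: 1122 ≡ 551 (mod 571), so (1122|571) = (551|571).
Both 551 ≡ 3 and 571 ≡ 3 (mod 4), so reciprocity gives (551|571) = -(571|551). Reduce: 571 ≡ 20 (mod 551). Now have -(20|551).
Factor out 2: 20 = 2^2·5. Since 551 ≡ 7 (mod 8), (2|551) = +1, and (2|551)^2 = +1. Now have -(5|551).
5 ≡ 1 (mod 4), so quadratic reciprocity gives (5|551) = (551|5). Reduce: 551 ≡ 1 (mod 5). Now have -(1|5).
(1|5) = 1. Collecting the sign factors: -1.

-1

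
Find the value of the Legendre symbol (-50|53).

Pull out -1: (-50|53) = (-1|53)·(50|53). Since 53 ≡ 1 (mod 4), (-1|53) = +1. Now have (50|53).
Factor out 2: 50 = 2·25. Since 53 ≡ 5 (mod 8), (2|53) = -1. Now have -(25|53).
25 ≡ 1 (mod 4), so quadratic reciprocity gives (25|53) = (53|25). Reduce: 53 ≡ 3 (mod 25). Now have -(3|25).
25 ≡ 1 (mod 4), so quadratic reciprocity gives (3|25) = (25|3). Reduce: 25 ≡ 1 (mod 3). Now have -(1|3).
(1|3) = 1. Collecting the sign factors: -1.

-1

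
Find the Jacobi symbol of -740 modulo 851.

0

(-740|851)
  = (111|851)    [-740 ≡ 111 mod 851]
  = -(851|111)    [QR: both ≡ 3 mod 4, sign flips]
  = -(74|111)    [851 ≡ 74 mod 111]
  = -(37|111)    [111 ≡ 7 mod 8 ⇒ (2|111) = +1]
  = -(111|37)    [QR: 37 ≡ 1 mod 4, sign kept]
  = -(0|37)    [111 ≡ 0 mod 37]
  = 0    [numerator 0, gcd > 1]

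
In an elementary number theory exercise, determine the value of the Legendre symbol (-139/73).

-1

(-139/73)
  = (139/73)    [73 ≡ 1 mod 4 ⇒ (-1/73) = +1]
  = (66/73)    [139 ≡ 66 mod 73]
  = (33/73)    [73 ≡ 1 mod 8 ⇒ (2/73) = +1]
  = (73/33)    [QR: 33 ≡ 1 mod 4, sign kept]
  = (7/33)    [73 ≡ 7 mod 33]
  = (33/7)    [QR: 33 ≡ 1 mod 4, sign kept]
  = (5/7)    [33 ≡ 5 mod 7]
  = (7/5)    [QR: 5 ≡ 1 mod 4, sign kept]
  = (2/5)    [7 ≡ 2 mod 5]
  = -(1/5)    [5 ≡ 5 mod 8 ⇒ (2/5) = -1]
  = -1    [(1/5) = 1]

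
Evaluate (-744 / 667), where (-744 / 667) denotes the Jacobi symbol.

1

(-744 / 667)
  = -(744 / 667)    [667 ≡ 3 mod 4 ⇒ (-1 / 667) = -1]
  = -(77 / 667)    [744 ≡ 77 mod 667]
  = -(667 / 77)    [QR: 77 ≡ 1 mod 4, sign kept]
  = -(51 / 77)    [667 ≡ 51 mod 77]
  = -(77 / 51)    [QR: 77 ≡ 1 mod 4, sign kept]
  = -(26 / 51)    [77 ≡ 26 mod 51]
  = (13 / 51)    [51 ≡ 3 mod 8 ⇒ (2 / 51) = -1]
  = (51 / 13)    [QR: 13 ≡ 1 mod 4, sign kept]
  = (12 / 13)    [51 ≡ 12 mod 13]
  = (3 / 13)    [13 ≡ 5 mod 8 ⇒ (2 / 13)^2 = +1]
  = (13 / 3)    [QR: 13 ≡ 1 mod 4, sign kept]
  = (1 / 3)    [13 ≡ 1 mod 3]
  = 1    [(1 / 3) = 1]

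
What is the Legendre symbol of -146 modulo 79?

(-146/79)
  = -(146/79)    [79 ≡ 3 mod 4 ⇒ (-1/79) = -1]
  = -(67/79)    [146 ≡ 67 mod 79]
  = (79/67)    [QR: both ≡ 3 mod 4, sign flips]
  = (12/67)    [79 ≡ 12 mod 67]
  = (3/67)    [67 ≡ 3 mod 8 ⇒ (2/67)^2 = +1]
  = -(67/3)    [QR: both ≡ 3 mod 4, sign flips]
  = -(1/3)    [67 ≡ 1 mod 3]
  = -1    [(1/3) = 1]

-1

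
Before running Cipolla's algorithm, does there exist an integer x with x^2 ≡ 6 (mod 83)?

(6/83)
  = -(3/83)    [83 ≡ 3 mod 8 ⇒ (2/83) = -1]
  = (83/3)    [QR: both ≡ 3 mod 4, sign flips]
  = (2/3)    [83 ≡ 2 mod 3]
  = -(1/3)    [3 ≡ 3 mod 8 ⇒ (2/3) = -1]
  = -1    [(1/3) = 1]
(6/83) = -1, and 83 is prime, so 6 is not a quadratic residue mod 83.

no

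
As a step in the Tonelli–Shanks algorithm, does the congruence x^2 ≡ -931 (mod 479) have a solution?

yes

Reduce the numerator: -931 ≡ 27 (mod 479), so (-931|479) = (27|479).
Both 27 ≡ 3 and 479 ≡ 3 (mod 4), so reciprocity gives (27|479) = -(479|27). Reduce: 479 ≡ 20 (mod 27). Now have -(20|27).
Factor out 2: 20 = 2^2·5. Since 27 ≡ 3 (mod 8), (2|27) = -1, and (2|27)^2 = +1. Now have -(5|27).
5 ≡ 1 (mod 4), so quadratic reciprocity gives (5|27) = (27|5). Reduce: 27 ≡ 2 (mod 5). Now have -(2|5).
Factor out 2: 2 = 2. Since 5 ≡ 5 (mod 8), (2|5) = -1. Now have (1|5).
(1|5) = 1. Collecting the sign factors: 1.
The Legendre symbol is 1, so x^2 ≡ -931 (mod 479) has solution.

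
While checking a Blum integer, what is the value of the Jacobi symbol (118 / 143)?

-1

(118 / 143)
  = (59 / 143)    [143 ≡ 7 mod 8 ⇒ (2 / 143) = +1]
  = -(143 / 59)    [QR: both ≡ 3 mod 4, sign flips]
  = -(25 / 59)    [143 ≡ 25 mod 59]
  = -(59 / 25)    [QR: 25 ≡ 1 mod 4, sign kept]
  = -(9 / 25)    [59 ≡ 9 mod 25]
  = -(25 / 9)    [QR: 9 ≡ 1 mod 4, sign kept]
  = -(7 / 9)    [25 ≡ 7 mod 9]
  = -(9 / 7)    [QR: 9 ≡ 1 mod 4, sign kept]
  = -(2 / 7)    [9 ≡ 2 mod 7]
  = -(1 / 7)    [7 ≡ 7 mod 8 ⇒ (2 / 7) = +1]
  = -1    [(1 / 7) = 1]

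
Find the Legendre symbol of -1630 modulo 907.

-1

Reduce the numerator: -1630 ≡ 184 (mod 907), so (-1630|907) = (184|907).
Factor out 2: 184 = 2^3·23. Since 907 ≡ 3 (mod 8), (2|907) = -1, and (2|907)^3 = -1. Now have -(23|907).
Both 23 ≡ 3 and 907 ≡ 3 (mod 4), so reciprocity gives (23|907) = -(907|23). Reduce: 907 ≡ 10 (mod 23). Now have (10|23).
Factor out 2: 10 = 2·5. Since 23 ≡ 7 (mod 8), (2|23) = +1. Now have (5|23).
5 ≡ 1 (mod 4), so quadratic reciprocity gives (5|23) = (23|5). Reduce: 23 ≡ 3 (mod 5). Now have (3|5).
5 ≡ 1 (mod 4), so quadratic reciprocity gives (3|5) = (5|3). Reduce: 5 ≡ 2 (mod 3). Now have (2|3).
Factor out 2: 2 = 2. Since 3 ≡ 3 (mod 8), (2|3) = -1. Now have -(1|3).
(1|3) = 1. Collecting the sign factors: -1.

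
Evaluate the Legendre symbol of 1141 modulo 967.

1

Reduce the numerator: 1141 ≡ 174 (mod 967), so (1141|967) = (174|967).
Factor out 2: 174 = 2·87. Since 967 ≡ 7 (mod 8), (2|967) = +1. Now have (87|967).
Both 87 ≡ 3 and 967 ≡ 3 (mod 4), so reciprocity gives (87|967) = -(967|87). Reduce: 967 ≡ 10 (mod 87). Now have -(10|87).
Factor out 2: 10 = 2·5. Since 87 ≡ 7 (mod 8), (2|87) = +1. Now have -(5|87).
5 ≡ 1 (mod 4), so quadratic reciprocity gives (5|87) = (87|5). Reduce: 87 ≡ 2 (mod 5). Now have -(2|5).
Factor out 2: 2 = 2. Since 5 ≡ 5 (mod 8), (2|5) = -1. Now have (1|5).
(1|5) = 1. Collecting the sign factors: 1.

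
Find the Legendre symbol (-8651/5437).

(-8651/5437)
  = (2223/5437)    [-8651 ≡ 2223 mod 5437]
  = (5437/2223)    [QR: 5437 ≡ 1 mod 4, sign kept]
  = (991/2223)    [5437 ≡ 991 mod 2223]
  = -(2223/991)    [QR: both ≡ 3 mod 4, sign flips]
  = -(241/991)    [2223 ≡ 241 mod 991]
  = -(991/241)    [QR: 241 ≡ 1 mod 4, sign kept]
  = -(27/241)    [991 ≡ 27 mod 241]
  = -(241/27)    [QR: 241 ≡ 1 mod 4, sign kept]
  = -(25/27)    [241 ≡ 25 mod 27]
  = -(27/25)    [QR: 25 ≡ 1 mod 4, sign kept]
  = -(2/25)    [27 ≡ 2 mod 25]
  = -(1/25)    [25 ≡ 1 mod 8 ⇒ (2/25) = +1]
  = -1    [(1/25) = 1]

-1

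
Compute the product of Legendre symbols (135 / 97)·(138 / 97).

By multiplicativity, (135·138 / 97) = (135 / 97)·(138 / 97).
First factor (135 / 97):
Reduce the numerator: 135 ≡ 38 (mod 97), so (135 / 97) = (38 / 97).
Factor out 2: 38 = 2·19. Since 97 ≡ 1 (mod 8), (2 / 97) = +1. Now have (19 / 97).
97 ≡ 1 (mod 4), so quadratic reciprocity gives (19 / 97) = (97 / 19). Reduce: 97 ≡ 2 (mod 19). Now have (2 / 19).
Factor out 2: 2 = 2. Since 19 ≡ 3 (mod 8), (2 / 19) = -1. Now have -(1 / 19).
(1 / 19) = 1. Collecting the sign factors: -1.
Second factor (138 / 97):
Reduce the numerator: 138 ≡ 41 (mod 97), so (138 / 97) = (41 / 97).
41 ≡ 1 (mod 4), so quadratic reciprocity gives (41 / 97) = (97 / 41). Reduce: 97 ≡ 15 (mod 41). Now have (15 / 41).
41 ≡ 1 (mod 4), so quadratic reciprocity gives (15 / 41) = (41 / 15). Reduce: 41 ≡ 11 (mod 15). Now have (11 / 15).
Both 11 ≡ 3 and 15 ≡ 3 (mod 4), so reciprocity gives (11 / 15) = -(15 / 11). Reduce: 15 ≡ 4 (mod 11). Now have -(4 / 11).
Factor out 2: 4 = 2^2. Since 11 ≡ 3 (mod 8), (2 / 11) = -1, and (2 / 11)^2 = +1. Now have -(1 / 11).
(1 / 11) = 1. Collecting the sign factors: -1.
Product: (-1)·(-1) = 1.

1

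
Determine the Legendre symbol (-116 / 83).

Pull out -1: (-116 / 83) = (-1 / 83)·(116 / 83). Since 83 ≡ 3 (mod 4), (-1 / 83) = -1. Now have -(116 / 83).
Reduce the numerator: 116 ≡ 33 (mod 83), so (116 / 83) = (33 / 83).
33 ≡ 1 (mod 4), so quadratic reciprocity gives (33 / 83) = (83 / 33). Reduce: 83 ≡ 17 (mod 33). Now have -(17 / 33).
17 ≡ 1 (mod 4), so quadratic reciprocity gives (17 / 33) = (33 / 17). Reduce: 33 ≡ 16 (mod 17). Now have -(16 / 17).
Factor out 2: 16 = 2^4. Since 17 ≡ 1 (mod 8), (2 / 17) = +1, and (2 / 17)^4 = +1. Now have -(1 / 17).
(1 / 17) = 1. Collecting the sign factors: -1.

-1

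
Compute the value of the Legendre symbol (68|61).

(68|61)
  = (7|61)    [68 ≡ 7 mod 61]
  = (61|7)    [QR: 61 ≡ 1 mod 4, sign kept]
  = (5|7)    [61 ≡ 5 mod 7]
  = (7|5)    [QR: 5 ≡ 1 mod 4, sign kept]
  = (2|5)    [7 ≡ 2 mod 5]
  = -(1|5)    [5 ≡ 5 mod 8 ⇒ (2|5) = -1]
  = -1    [(1|5) = 1]

-1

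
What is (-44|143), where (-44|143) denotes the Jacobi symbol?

Pull out -1: (-44|143) = (-1|143)·(44|143). Since 143 ≡ 3 (mod 4), (-1|143) = -1. Now have -(44|143).
Factor out 2: 44 = 2^2·11. Since 143 ≡ 7 (mod 8), (2|143) = +1, and (2|143)^2 = +1. Now have -(11|143).
Both 11 ≡ 3 and 143 ≡ 3 (mod 4), so reciprocity gives (11|143) = -(143|11). Reduce: 143 ≡ 0 (mod 11). Now have (0|11).
The numerator is now 0 with denominator 11 > 1: the symbol is 0.

0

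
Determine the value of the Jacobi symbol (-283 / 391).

(-283 / 391)
  = (108 / 391)    [-283 ≡ 108 mod 391]
  = (27 / 391)    [391 ≡ 7 mod 8 ⇒ (2 / 391)^2 = +1]
  = -(391 / 27)    [QR: both ≡ 3 mod 4, sign flips]
  = -(13 / 27)    [391 ≡ 13 mod 27]
  = -(27 / 13)    [QR: 13 ≡ 1 mod 4, sign kept]
  = -(1 / 13)    [27 ≡ 1 mod 13]
  = -1    [(1 / 13) = 1]

-1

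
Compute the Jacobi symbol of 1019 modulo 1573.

(1019|1573)
  = (1573|1019)    [QR: 1573 ≡ 1 mod 4, sign kept]
  = (554|1019)    [1573 ≡ 554 mod 1019]
  = -(277|1019)    [1019 ≡ 3 mod 8 ⇒ (2|1019) = -1]
  = -(1019|277)    [QR: 277 ≡ 1 mod 4, sign kept]
  = -(188|277)    [1019 ≡ 188 mod 277]
  = -(47|277)    [277 ≡ 5 mod 8 ⇒ (2|277)^2 = +1]
  = -(277|47)    [QR: 277 ≡ 1 mod 4, sign kept]
  = -(42|47)    [277 ≡ 42 mod 47]
  = -(21|47)    [47 ≡ 7 mod 8 ⇒ (2|47) = +1]
  = -(47|21)    [QR: 21 ≡ 1 mod 4, sign kept]
  = -(5|21)    [47 ≡ 5 mod 21]
  = -(21|5)    [QR: 5 ≡ 1 mod 4, sign kept]
  = -(1|5)    [21 ≡ 1 mod 5]
  = -1    [(1|5) = 1]

-1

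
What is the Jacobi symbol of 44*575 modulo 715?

0

By multiplicativity, (44·575/715) = (44/715)·(575/715).
First factor (44/715):
(44/715)
  = (11/715)    [715 ≡ 3 mod 8 ⇒ (2/715)^2 = +1]
  = -(715/11)    [QR: both ≡ 3 mod 4, sign flips]
  = -(0/11)    [715 ≡ 0 mod 11]
  = 0    [numerator 0, gcd > 1]
Second factor (575/715):
(575/715)
  = -(715/575)    [QR: both ≡ 3 mod 4, sign flips]
  = -(140/575)    [715 ≡ 140 mod 575]
  = -(35/575)    [575 ≡ 7 mod 8 ⇒ (2/575)^2 = +1]
  = (575/35)    [QR: both ≡ 3 mod 4, sign flips]
  = (15/35)    [575 ≡ 15 mod 35]
  = -(35/15)    [QR: both ≡ 3 mod 4, sign flips]
  = -(5/15)    [35 ≡ 5 mod 15]
  = -(15/5)    [QR: 5 ≡ 1 mod 4, sign kept]
  = -(0/5)    [15 ≡ 0 mod 5]
  = 0    [numerator 0, gcd > 1]
Product: (0)·(0) = 0.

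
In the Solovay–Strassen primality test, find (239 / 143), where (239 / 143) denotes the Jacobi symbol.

1

Reduce the numerator: 239 ≡ 96 (mod 143), so (239 / 143) = (96 / 143).
Factor out 2: 96 = 2^5·3. Since 143 ≡ 7 (mod 8), (2 / 143) = +1, and (2 / 143)^5 = +1. Now have (3 / 143).
Both 3 ≡ 3 and 143 ≡ 3 (mod 4), so reciprocity gives (3 / 143) = -(143 / 3). Reduce: 143 ≡ 2 (mod 3). Now have -(2 / 3).
Factor out 2: 2 = 2. Since 3 ≡ 3 (mod 8), (2 / 3) = -1. Now have (1 / 3).
(1 / 3) = 1. Collecting the sign factors: 1.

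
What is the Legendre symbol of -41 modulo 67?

1

(-41/67)
  = -(41/67)    [67 ≡ 3 mod 4 ⇒ (-1/67) = -1]
  = -(67/41)    [QR: 41 ≡ 1 mod 4, sign kept]
  = -(26/41)    [67 ≡ 26 mod 41]
  = -(13/41)    [41 ≡ 1 mod 8 ⇒ (2/41) = +1]
  = -(41/13)    [QR: 13 ≡ 1 mod 4, sign kept]
  = -(2/13)    [41 ≡ 2 mod 13]
  = (1/13)    [13 ≡ 5 mod 8 ⇒ (2/13) = -1]
  = 1    [(1/13) = 1]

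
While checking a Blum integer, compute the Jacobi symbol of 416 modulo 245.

(416|245)
  = (171|245)    [416 ≡ 171 mod 245]
  = (245|171)    [QR: 245 ≡ 1 mod 4, sign kept]
  = (74|171)    [245 ≡ 74 mod 171]
  = -(37|171)    [171 ≡ 3 mod 8 ⇒ (2|171) = -1]
  = -(171|37)    [QR: 37 ≡ 1 mod 4, sign kept]
  = -(23|37)    [171 ≡ 23 mod 37]
  = -(37|23)    [QR: 37 ≡ 1 mod 4, sign kept]
  = -(14|23)    [37 ≡ 14 mod 23]
  = -(7|23)    [23 ≡ 7 mod 8 ⇒ (2|23) = +1]
  = (23|7)    [QR: both ≡ 3 mod 4, sign flips]
  = (2|7)    [23 ≡ 2 mod 7]
  = (1|7)    [7 ≡ 7 mod 8 ⇒ (2|7) = +1]
  = 1    [(1|7) = 1]

1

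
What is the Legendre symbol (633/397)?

-1

Reduce the numerator: 633 ≡ 236 (mod 397), so (633/397) = (236/397).
Factor out 2: 236 = 2^2·59. Since 397 ≡ 5 (mod 8), (2/397) = -1, and (2/397)^2 = +1. Now have (59/397).
397 ≡ 1 (mod 4), so quadratic reciprocity gives (59/397) = (397/59). Reduce: 397 ≡ 43 (mod 59). Now have (43/59).
Both 43 ≡ 3 and 59 ≡ 3 (mod 4), so reciprocity gives (43/59) = -(59/43). Reduce: 59 ≡ 16 (mod 43). Now have -(16/43).
Factor out 2: 16 = 2^4. Since 43 ≡ 3 (mod 8), (2/43) = -1, and (2/43)^4 = +1. Now have -(1/43).
(1/43) = 1. Collecting the sign factors: -1.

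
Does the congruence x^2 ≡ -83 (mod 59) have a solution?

(-83/59)
  = (35/59)    [-83 ≡ 35 mod 59]
  = -(59/35)    [QR: both ≡ 3 mod 4, sign flips]
  = -(24/35)    [59 ≡ 24 mod 35]
  = (3/35)    [35 ≡ 3 mod 8 ⇒ (2/35)^3 = -1]
  = -(35/3)    [QR: both ≡ 3 mod 4, sign flips]
  = -(2/3)    [35 ≡ 2 mod 3]
  = (1/3)    [3 ≡ 3 mod 8 ⇒ (2/3) = -1]
  = 1    [(1/3) = 1]
The Legendre symbol is 1, so x^2 ≡ -83 (mod 59) has solution.

yes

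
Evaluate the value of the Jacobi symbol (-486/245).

Pull out -1: (-486/245) = (-1/245)·(486/245). Since 245 ≡ 1 (mod 4), (-1/245) = +1. Now have (486/245).
Reduce the numerator: 486 ≡ 241 (mod 245), so (486/245) = (241/245).
241 ≡ 1 (mod 4), so quadratic reciprocity gives (241/245) = (245/241). Reduce: 245 ≡ 4 (mod 241). Now have (4/241).
Factor out 2: 4 = 2^2. Since 241 ≡ 1 (mod 8), (2/241) = +1, and (2/241)^2 = +1. Now have (1/241).
(1/241) = 1. Collecting the sign factors: 1.

1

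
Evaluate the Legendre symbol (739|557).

1

(739|557)
  = (182|557)    [739 ≡ 182 mod 557]
  = -(91|557)    [557 ≡ 5 mod 8 ⇒ (2|557) = -1]
  = -(557|91)    [QR: 557 ≡ 1 mod 4, sign kept]
  = -(11|91)    [557 ≡ 11 mod 91]
  = (91|11)    [QR: both ≡ 3 mod 4, sign flips]
  = (3|11)    [91 ≡ 3 mod 11]
  = -(11|3)    [QR: both ≡ 3 mod 4, sign flips]
  = -(2|3)    [11 ≡ 2 mod 3]
  = (1|3)    [3 ≡ 3 mod 8 ⇒ (2|3) = -1]
  = 1    [(1|3) = 1]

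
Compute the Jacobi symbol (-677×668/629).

-1

By multiplicativity, (-677·668/629) = (-677/629)·(668/629).
First factor (-677/629):
(-677/629)
  = (677/629)    [629 ≡ 1 mod 4 ⇒ (-1/629) = +1]
  = (48/629)    [677 ≡ 48 mod 629]
  = (3/629)    [629 ≡ 5 mod 8 ⇒ (2/629)^4 = +1]
  = (629/3)    [QR: 629 ≡ 1 mod 4, sign kept]
  = (2/3)    [629 ≡ 2 mod 3]
  = -(1/3)    [3 ≡ 3 mod 8 ⇒ (2/3) = -1]
  = -1    [(1/3) = 1]
Second factor (668/629):
(668/629)
  = (39/629)    [668 ≡ 39 mod 629]
  = (629/39)    [QR: 629 ≡ 1 mod 4, sign kept]
  = (5/39)    [629 ≡ 5 mod 39]
  = (39/5)    [QR: 5 ≡ 1 mod 4, sign kept]
  = (4/5)    [39 ≡ 4 mod 5]
  = (1/5)    [5 ≡ 5 mod 8 ⇒ (2/5)^2 = +1]
  = 1    [(1/5) = 1]
Product: (-1)·(1) = -1.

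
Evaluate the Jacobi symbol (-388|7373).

(-388|7373)
  = (6985|7373)    [-388 ≡ 6985 mod 7373]
  = (7373|6985)    [QR: 6985 ≡ 1 mod 4, sign kept]
  = (388|6985)    [7373 ≡ 388 mod 6985]
  = (97|6985)    [6985 ≡ 1 mod 8 ⇒ (2|6985)^2 = +1]
  = (6985|97)    [QR: 97 ≡ 1 mod 4, sign kept]
  = (1|97)    [6985 ≡ 1 mod 97]
  = 1    [(1|97) = 1]

1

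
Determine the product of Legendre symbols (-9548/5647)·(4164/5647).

By multiplicativity, (-9548·4164/5647) = (-9548/5647)·(4164/5647).
First factor (-9548/5647):
Reduce the numerator: -9548 ≡ 1746 (mod 5647), so (-9548/5647) = (1746/5647).
Factor out 2: 1746 = 2·873. Since 5647 ≡ 7 (mod 8), (2/5647) = +1. Now have (873/5647).
873 ≡ 1 (mod 4), so quadratic reciprocity gives (873/5647) = (5647/873). Reduce: 5647 ≡ 409 (mod 873). Now have (409/873).
409 ≡ 1 (mod 4), so quadratic reciprocity gives (409/873) = (873/409). Reduce: 873 ≡ 55 (mod 409). Now have (55/409).
409 ≡ 1 (mod 4), so quadratic reciprocity gives (55/409) = (409/55). Reduce: 409 ≡ 24 (mod 55). Now have (24/55).
Factor out 2: 24 = 2^3·3. Since 55 ≡ 7 (mod 8), (2/55) = +1, and (2/55)^3 = +1. Now have (3/55).
Both 3 ≡ 3 and 55 ≡ 3 (mod 4), so reciprocity gives (3/55) = -(55/3). Reduce: 55 ≡ 1 (mod 3). Now have -(1/3).
(1/3) = 1. Collecting the sign factors: -1.
Second factor (4164/5647):
Factor out 2: 4164 = 2^2·1041. Since 5647 ≡ 7 (mod 8), (2/5647) = +1, and (2/5647)^2 = +1. Now have (1041/5647).
1041 ≡ 1 (mod 4), so quadratic reciprocity gives (1041/5647) = (5647/1041). Reduce: 5647 ≡ 442 (mod 1041). Now have (442/1041).
Factor out 2: 442 = 2·221. Since 1041 ≡ 1 (mod 8), (2/1041) = +1. Now have (221/1041).
221 ≡ 1 (mod 4), so quadratic reciprocity gives (221/1041) = (1041/221). Reduce: 1041 ≡ 157 (mod 221). Now have (157/221).
157 ≡ 1 (mod 4), so quadratic reciprocity gives (157/221) = (221/157). Reduce: 221 ≡ 64 (mod 157). Now have (64/157).
Factor out 2: 64 = 2^6. Since 157 ≡ 5 (mod 8), (2/157) = -1, and (2/157)^6 = +1. Now have (1/157).
(1/157) = 1. Collecting the sign factors: 1.
Product: (-1)·(1) = -1.

-1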